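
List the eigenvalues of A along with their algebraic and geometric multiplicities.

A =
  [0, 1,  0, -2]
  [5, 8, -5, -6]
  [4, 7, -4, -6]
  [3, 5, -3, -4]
λ = 0: alg = 4, geom = 2

Step 1 — factor the characteristic polynomial to read off the algebraic multiplicities:
  χ_A(x) = x^4

Step 2 — compute geometric multiplicities via the rank-nullity identity g(λ) = n − rank(A − λI):
  rank(A − (0)·I) = 2, so dim ker(A − (0)·I) = n − 2 = 2

Summary:
  λ = 0: algebraic multiplicity = 4, geometric multiplicity = 2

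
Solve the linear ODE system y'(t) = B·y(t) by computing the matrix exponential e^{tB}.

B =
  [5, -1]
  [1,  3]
e^{tB} =
  [t*exp(4*t) + exp(4*t), -t*exp(4*t)]
  [t*exp(4*t), -t*exp(4*t) + exp(4*t)]

Strategy: write B = P · J · P⁻¹ where J is a Jordan canonical form, so e^{tB} = P · e^{tJ} · P⁻¹, and e^{tJ} can be computed block-by-block.

B has Jordan form
J =
  [4, 1]
  [0, 4]
(up to reordering of blocks).

Per-block formulas:
  For a 2×2 Jordan block J_2(4): exp(t · J_2(4)) = e^(4t)·(I + t·N), where N is the 2×2 nilpotent shift.

After assembling e^{tJ} and conjugating by P, we get:

e^{tB} =
  [t*exp(4*t) + exp(4*t), -t*exp(4*t)]
  [t*exp(4*t), -t*exp(4*t) + exp(4*t)]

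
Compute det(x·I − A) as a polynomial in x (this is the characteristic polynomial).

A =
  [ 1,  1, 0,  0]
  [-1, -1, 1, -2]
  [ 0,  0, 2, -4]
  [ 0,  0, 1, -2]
x^4

Expanding det(x·I − A) (e.g. by cofactor expansion or by noting that A is similar to its Jordan form J, which has the same characteristic polynomial as A) gives
  χ_A(x) = x^4
which factors as x^4. The eigenvalues (with algebraic multiplicities) are λ = 0 with multiplicity 4.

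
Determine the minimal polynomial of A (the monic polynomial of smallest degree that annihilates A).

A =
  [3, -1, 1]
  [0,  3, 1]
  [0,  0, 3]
x^3 - 9*x^2 + 27*x - 27

The characteristic polynomial is χ_A(x) = (x - 3)^3, so the eigenvalues are known. The minimal polynomial is
  m_A(x) = Π_λ (x − λ)^{k_λ}
where k_λ is the size of the *largest* Jordan block for λ (equivalently, the smallest k with (A − λI)^k v = 0 for every generalised eigenvector v of λ).

  λ = 3: largest Jordan block has size 3, contributing (x − 3)^3

So m_A(x) = (x - 3)^3 = x^3 - 9*x^2 + 27*x - 27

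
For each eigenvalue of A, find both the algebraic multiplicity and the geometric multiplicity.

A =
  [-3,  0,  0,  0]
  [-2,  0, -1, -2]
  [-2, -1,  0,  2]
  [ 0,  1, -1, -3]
λ = -3: alg = 1, geom = 1; λ = -1: alg = 3, geom = 2

Step 1 — factor the characteristic polynomial to read off the algebraic multiplicities:
  χ_A(x) = (x + 1)^3*(x + 3)

Step 2 — compute geometric multiplicities via the rank-nullity identity g(λ) = n − rank(A − λI):
  rank(A − (-3)·I) = 3, so dim ker(A − (-3)·I) = n − 3 = 1
  rank(A − (-1)·I) = 2, so dim ker(A − (-1)·I) = n − 2 = 2

Summary:
  λ = -3: algebraic multiplicity = 1, geometric multiplicity = 1
  λ = -1: algebraic multiplicity = 3, geometric multiplicity = 2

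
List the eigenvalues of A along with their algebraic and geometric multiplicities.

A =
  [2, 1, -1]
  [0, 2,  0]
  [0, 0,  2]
λ = 2: alg = 3, geom = 2

Step 1 — factor the characteristic polynomial to read off the algebraic multiplicities:
  χ_A(x) = (x - 2)^3

Step 2 — compute geometric multiplicities via the rank-nullity identity g(λ) = n − rank(A − λI):
  rank(A − (2)·I) = 1, so dim ker(A − (2)·I) = n − 1 = 2

Summary:
  λ = 2: algebraic multiplicity = 3, geometric multiplicity = 2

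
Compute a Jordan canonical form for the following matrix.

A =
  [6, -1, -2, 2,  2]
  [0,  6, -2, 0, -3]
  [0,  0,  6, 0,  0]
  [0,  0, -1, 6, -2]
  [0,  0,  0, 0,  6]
J_3(6) ⊕ J_2(6)

The characteristic polynomial is
  det(x·I − A) = x^5 - 30*x^4 + 360*x^3 - 2160*x^2 + 6480*x - 7776 = (x - 6)^5

Eigenvalues and multiplicities (the geometric multiplicity of λ is n − rank(A − λI), which equals the number of Jordan blocks for λ):
  λ = 6: algebraic multiplicity = 5, geometric multiplicity = 2

Determining the block sizes for each eigenvalue:
  λ = 6: with am = 5 and gm = 2, the partition is not yet determined (e.g. several partitions of 5 into 2 parts exist). Let N = A − (6)·I. Computing rank(N^1) = 3, rank(N^2) = 1, rank(N^3) = 0; the number of blocks of size ≥ j is rank(N^{j−1}) − rank(N^j), giving [2, 2, 1]. So we have 1 block(s) of size 3, 1 block(s) of size 2 → block sizes [3, 2]

Assembling the blocks gives a Jordan form
J =
  [6, 1, 0, 0, 0]
  [0, 6, 1, 0, 0]
  [0, 0, 6, 0, 0]
  [0, 0, 0, 6, 1]
  [0, 0, 0, 0, 6]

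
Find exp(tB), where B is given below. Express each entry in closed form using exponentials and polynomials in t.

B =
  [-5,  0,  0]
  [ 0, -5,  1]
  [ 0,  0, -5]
e^{tB} =
  [exp(-5*t), 0, 0]
  [0, exp(-5*t), t*exp(-5*t)]
  [0, 0, exp(-5*t)]

Strategy: write B = P · J · P⁻¹ where J is a Jordan canonical form, so e^{tB} = P · e^{tJ} · P⁻¹, and e^{tJ} can be computed block-by-block.

B has Jordan form
J =
  [-5,  1,  0]
  [ 0, -5,  0]
  [ 0,  0, -5]
(up to reordering of blocks).

Per-block formulas:
  For a 2×2 Jordan block J_2(-5): exp(t · J_2(-5)) = e^(-5t)·(I + t·N), where N is the 2×2 nilpotent shift.
  For a 1×1 block at λ = -5: exp(t · [-5]) = [e^(-5t)].

After assembling e^{tJ} and conjugating by P, we get:

e^{tB} =
  [exp(-5*t), 0, 0]
  [0, exp(-5*t), t*exp(-5*t)]
  [0, 0, exp(-5*t)]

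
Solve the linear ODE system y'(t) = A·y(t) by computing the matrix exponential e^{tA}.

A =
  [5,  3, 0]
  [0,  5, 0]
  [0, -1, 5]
e^{tA} =
  [exp(5*t), 3*t*exp(5*t), 0]
  [0, exp(5*t), 0]
  [0, -t*exp(5*t), exp(5*t)]

Strategy: write A = P · J · P⁻¹ where J is a Jordan canonical form, so e^{tA} = P · e^{tJ} · P⁻¹, and e^{tJ} can be computed block-by-block.

A has Jordan form
J =
  [5, 1, 0]
  [0, 5, 0]
  [0, 0, 5]
(up to reordering of blocks).

Per-block formulas:
  For a 2×2 Jordan block J_2(5): exp(t · J_2(5)) = e^(5t)·(I + t·N), where N is the 2×2 nilpotent shift.
  For a 1×1 block at λ = 5: exp(t · [5]) = [e^(5t)].

After assembling e^{tJ} and conjugating by P, we get:

e^{tA} =
  [exp(5*t), 3*t*exp(5*t), 0]
  [0, exp(5*t), 0]
  [0, -t*exp(5*t), exp(5*t)]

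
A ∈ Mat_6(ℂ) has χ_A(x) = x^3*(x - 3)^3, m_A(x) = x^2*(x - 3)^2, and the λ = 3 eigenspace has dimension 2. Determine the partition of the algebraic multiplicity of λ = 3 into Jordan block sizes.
Block sizes for λ = 3: [2, 1]

Step 1 — from the characteristic polynomial, algebraic multiplicity of λ = 3 is 3. From dim ker(A − (3)·I) = 2, there are exactly 2 Jordan blocks for λ = 3.
Step 2 — from the minimal polynomial, the factor (x − 3)^2 tells us the largest block for λ = 3 has size 2.
Step 3 — with total size 3, 2 blocks, and largest block 2, the block sizes (in nonincreasing order) are [2, 1].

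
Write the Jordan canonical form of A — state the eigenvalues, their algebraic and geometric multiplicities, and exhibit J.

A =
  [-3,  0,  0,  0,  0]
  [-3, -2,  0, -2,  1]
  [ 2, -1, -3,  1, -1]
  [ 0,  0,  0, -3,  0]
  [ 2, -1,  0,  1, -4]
J_3(-3) ⊕ J_1(-3) ⊕ J_1(-3)

The characteristic polynomial is
  det(x·I − A) = x^5 + 15*x^4 + 90*x^3 + 270*x^2 + 405*x + 243 = (x + 3)^5

Eigenvalues and multiplicities (the geometric multiplicity of λ is n − rank(A − λI), which equals the number of Jordan blocks for λ):
  λ = -3: algebraic multiplicity = 5, geometric multiplicity = 3

Determining the block sizes for each eigenvalue:
  λ = -3: with am = 5 and gm = 3, the partition is not yet determined (e.g. several partitions of 5 into 3 parts exist). Let N = A − (-3)·I. Computing rank(N^1) = 2, rank(N^2) = 1, rank(N^3) = 0; the number of blocks of size ≥ j is rank(N^{j−1}) − rank(N^j), giving [3, 1, 1]. So we have 1 block(s) of size 3, 2 block(s) of size 1 → block sizes [3, 1, 1]

Assembling the blocks gives a Jordan form
J =
  [-3,  1,  0,  0,  0]
  [ 0, -3,  1,  0,  0]
  [ 0,  0, -3,  0,  0]
  [ 0,  0,  0, -3,  0]
  [ 0,  0,  0,  0, -3]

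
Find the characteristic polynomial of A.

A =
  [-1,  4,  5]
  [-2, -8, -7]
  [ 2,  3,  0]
x^3 + 9*x^2 + 27*x + 27

Expanding det(x·I − A) (e.g. by cofactor expansion or by noting that A is similar to its Jordan form J, which has the same characteristic polynomial as A) gives
  χ_A(x) = x^3 + 9*x^2 + 27*x + 27
which factors as (x + 3)^3. The eigenvalues (with algebraic multiplicities) are λ = -3 with multiplicity 3.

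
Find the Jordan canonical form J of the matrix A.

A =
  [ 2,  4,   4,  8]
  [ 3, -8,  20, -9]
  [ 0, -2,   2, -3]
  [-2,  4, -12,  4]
J_2(0) ⊕ J_2(0)

The characteristic polynomial is
  det(x·I − A) = x^4

Eigenvalues and multiplicities (the geometric multiplicity of λ is n − rank(A − λI), which equals the number of Jordan blocks for λ):
  λ = 0: algebraic multiplicity = 4, geometric multiplicity = 2

Determining the block sizes for each eigenvalue:
  λ = 0: with am = 4 and gm = 2, the partition is not yet determined (e.g. several partitions of 4 into 2 parts exist). Let N = A − (0)·I. Computing rank(N^1) = 2, rank(N^2) = 0; the number of blocks of size ≥ j is rank(N^{j−1}) − rank(N^j), giving [2, 2]. So we have 2 block(s) of size 2 → block sizes [2, 2]

Assembling the blocks gives a Jordan form
J =
  [0, 1, 0, 0]
  [0, 0, 0, 0]
  [0, 0, 0, 1]
  [0, 0, 0, 0]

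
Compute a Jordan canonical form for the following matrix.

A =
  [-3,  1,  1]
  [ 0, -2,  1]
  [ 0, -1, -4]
J_2(-3) ⊕ J_1(-3)

The characteristic polynomial is
  det(x·I − A) = x^3 + 9*x^2 + 27*x + 27 = (x + 3)^3

Eigenvalues and multiplicities (the geometric multiplicity of λ is n − rank(A − λI), which equals the number of Jordan blocks for λ):
  λ = -3: algebraic multiplicity = 3, geometric multiplicity = 2

Determining the block sizes for each eigenvalue:
  λ = -3: 2 blocks summing to 3 forces exactly one block of size 2 and the rest size 1 → block sizes [2, 1]

Assembling the blocks gives a Jordan form
J =
  [-3,  1,  0]
  [ 0, -3,  0]
  [ 0,  0, -3]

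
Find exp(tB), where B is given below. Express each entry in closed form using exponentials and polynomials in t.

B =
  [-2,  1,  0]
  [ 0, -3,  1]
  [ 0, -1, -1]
e^{tB} =
  [exp(-2*t), -t^2*exp(-2*t)/2 + t*exp(-2*t), t^2*exp(-2*t)/2]
  [0, -t*exp(-2*t) + exp(-2*t), t*exp(-2*t)]
  [0, -t*exp(-2*t), t*exp(-2*t) + exp(-2*t)]

Strategy: write B = P · J · P⁻¹ where J is a Jordan canonical form, so e^{tB} = P · e^{tJ} · P⁻¹, and e^{tJ} can be computed block-by-block.

B has Jordan form
J =
  [-2,  1,  0]
  [ 0, -2,  1]
  [ 0,  0, -2]
(up to reordering of blocks).

Per-block formulas:
  For a 3×3 Jordan block J_3(-2): exp(t · J_3(-2)) = e^(-2t)·(I + t·N + (t^2/2)·N^2), where N is the 3×3 nilpotent shift.

After assembling e^{tJ} and conjugating by P, we get:

e^{tB} =
  [exp(-2*t), -t^2*exp(-2*t)/2 + t*exp(-2*t), t^2*exp(-2*t)/2]
  [0, -t*exp(-2*t) + exp(-2*t), t*exp(-2*t)]
  [0, -t*exp(-2*t), t*exp(-2*t) + exp(-2*t)]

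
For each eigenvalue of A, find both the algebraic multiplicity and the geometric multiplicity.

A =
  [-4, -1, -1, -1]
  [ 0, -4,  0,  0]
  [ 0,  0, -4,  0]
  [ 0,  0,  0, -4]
λ = -4: alg = 4, geom = 3

Step 1 — factor the characteristic polynomial to read off the algebraic multiplicities:
  χ_A(x) = (x + 4)^4

Step 2 — compute geometric multiplicities via the rank-nullity identity g(λ) = n − rank(A − λI):
  rank(A − (-4)·I) = 1, so dim ker(A − (-4)·I) = n − 1 = 3

Summary:
  λ = -4: algebraic multiplicity = 4, geometric multiplicity = 3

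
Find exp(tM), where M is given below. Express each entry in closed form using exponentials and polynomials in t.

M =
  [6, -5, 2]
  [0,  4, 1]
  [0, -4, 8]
e^{tM} =
  [exp(6*t), t^2*exp(6*t) - 5*t*exp(6*t), -t^2*exp(6*t)/2 + 2*t*exp(6*t)]
  [0, -2*t*exp(6*t) + exp(6*t), t*exp(6*t)]
  [0, -4*t*exp(6*t), 2*t*exp(6*t) + exp(6*t)]

Strategy: write M = P · J · P⁻¹ where J is a Jordan canonical form, so e^{tM} = P · e^{tJ} · P⁻¹, and e^{tJ} can be computed block-by-block.

M has Jordan form
J =
  [6, 1, 0]
  [0, 6, 1]
  [0, 0, 6]
(up to reordering of blocks).

Per-block formulas:
  For a 3×3 Jordan block J_3(6): exp(t · J_3(6)) = e^(6t)·(I + t·N + (t^2/2)·N^2), where N is the 3×3 nilpotent shift.

After assembling e^{tJ} and conjugating by P, we get:

e^{tM} =
  [exp(6*t), t^2*exp(6*t) - 5*t*exp(6*t), -t^2*exp(6*t)/2 + 2*t*exp(6*t)]
  [0, -2*t*exp(6*t) + exp(6*t), t*exp(6*t)]
  [0, -4*t*exp(6*t), 2*t*exp(6*t) + exp(6*t)]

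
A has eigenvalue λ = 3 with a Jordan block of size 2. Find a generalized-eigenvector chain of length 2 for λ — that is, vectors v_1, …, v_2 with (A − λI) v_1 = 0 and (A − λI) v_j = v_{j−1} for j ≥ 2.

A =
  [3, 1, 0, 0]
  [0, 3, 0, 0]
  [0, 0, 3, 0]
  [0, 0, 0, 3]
A Jordan chain for λ = 3 of length 2:
v_1 = (1, 0, 0, 0)ᵀ
v_2 = (0, 1, 0, 0)ᵀ

Let N = A − (3)·I. We want v_2 with N^2 v_2 = 0 but N^1 v_2 ≠ 0; then v_{j-1} := N · v_j for j = 2, …, 2.

Pick v_2 = (0, 1, 0, 0)ᵀ.
Then v_1 = N · v_2 = (1, 0, 0, 0)ᵀ.

Sanity check: (A − (3)·I) v_1 = (0, 0, 0, 0)ᵀ = 0. ✓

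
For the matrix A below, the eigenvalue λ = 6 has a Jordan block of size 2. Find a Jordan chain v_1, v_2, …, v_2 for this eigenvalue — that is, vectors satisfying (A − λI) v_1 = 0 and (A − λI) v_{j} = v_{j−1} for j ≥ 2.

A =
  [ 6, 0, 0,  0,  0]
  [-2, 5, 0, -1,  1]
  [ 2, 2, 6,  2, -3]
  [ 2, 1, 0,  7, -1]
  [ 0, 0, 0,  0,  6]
A Jordan chain for λ = 6 of length 2:
v_1 = (0, -2, 2, 2, 0)ᵀ
v_2 = (1, 0, 0, 0, 0)ᵀ

Let N = A − (6)·I. We want v_2 with N^2 v_2 = 0 but N^1 v_2 ≠ 0; then v_{j-1} := N · v_j for j = 2, …, 2.

Pick v_2 = (1, 0, 0, 0, 0)ᵀ.
Then v_1 = N · v_2 = (0, -2, 2, 2, 0)ᵀ.

Sanity check: (A − (6)·I) v_1 = (0, 0, 0, 0, 0)ᵀ = 0. ✓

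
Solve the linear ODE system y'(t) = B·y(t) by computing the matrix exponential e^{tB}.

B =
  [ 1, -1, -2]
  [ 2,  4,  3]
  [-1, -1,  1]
e^{tB} =
  [t^2*exp(2*t)/2 - t*exp(2*t) + exp(2*t), t^2*exp(2*t)/2 - t*exp(2*t), t^2*exp(2*t)/2 - 2*t*exp(2*t)]
  [-t^2*exp(2*t)/2 + 2*t*exp(2*t), -t^2*exp(2*t)/2 + 2*t*exp(2*t) + exp(2*t), -t^2*exp(2*t)/2 + 3*t*exp(2*t)]
  [-t*exp(2*t), -t*exp(2*t), -t*exp(2*t) + exp(2*t)]

Strategy: write B = P · J · P⁻¹ where J is a Jordan canonical form, so e^{tB} = P · e^{tJ} · P⁻¹, and e^{tJ} can be computed block-by-block.

B has Jordan form
J =
  [2, 1, 0]
  [0, 2, 1]
  [0, 0, 2]
(up to reordering of blocks).

Per-block formulas:
  For a 3×3 Jordan block J_3(2): exp(t · J_3(2)) = e^(2t)·(I + t·N + (t^2/2)·N^2), where N is the 3×3 nilpotent shift.

After assembling e^{tJ} and conjugating by P, we get:

e^{tB} =
  [t^2*exp(2*t)/2 - t*exp(2*t) + exp(2*t), t^2*exp(2*t)/2 - t*exp(2*t), t^2*exp(2*t)/2 - 2*t*exp(2*t)]
  [-t^2*exp(2*t)/2 + 2*t*exp(2*t), -t^2*exp(2*t)/2 + 2*t*exp(2*t) + exp(2*t), -t^2*exp(2*t)/2 + 3*t*exp(2*t)]
  [-t*exp(2*t), -t*exp(2*t), -t*exp(2*t) + exp(2*t)]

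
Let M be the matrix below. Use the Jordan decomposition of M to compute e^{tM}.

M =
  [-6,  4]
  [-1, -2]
e^{tM} =
  [-2*t*exp(-4*t) + exp(-4*t), 4*t*exp(-4*t)]
  [-t*exp(-4*t), 2*t*exp(-4*t) + exp(-4*t)]

Strategy: write M = P · J · P⁻¹ where J is a Jordan canonical form, so e^{tM} = P · e^{tJ} · P⁻¹, and e^{tJ} can be computed block-by-block.

M has Jordan form
J =
  [-4,  1]
  [ 0, -4]
(up to reordering of blocks).

Per-block formulas:
  For a 2×2 Jordan block J_2(-4): exp(t · J_2(-4)) = e^(-4t)·(I + t·N), where N is the 2×2 nilpotent shift.

After assembling e^{tJ} and conjugating by P, we get:

e^{tM} =
  [-2*t*exp(-4*t) + exp(-4*t), 4*t*exp(-4*t)]
  [-t*exp(-4*t), 2*t*exp(-4*t) + exp(-4*t)]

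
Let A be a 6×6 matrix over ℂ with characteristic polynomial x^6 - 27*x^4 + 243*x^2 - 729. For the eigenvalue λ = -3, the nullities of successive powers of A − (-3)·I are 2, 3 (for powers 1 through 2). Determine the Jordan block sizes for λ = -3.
Block sizes for λ = -3: [2, 1]

From the dimensions of kernels of powers, the number of Jordan blocks of size at least j is d_j − d_{j−1} where d_j = dim ker(N^j) (with d_0 = 0). Computing the differences gives [2, 1].
The number of blocks of size exactly k is (#blocks of size ≥ k) − (#blocks of size ≥ k + 1), so the partition is: 1 block(s) of size 1, 1 block(s) of size 2.
In nonincreasing order the block sizes are [2, 1].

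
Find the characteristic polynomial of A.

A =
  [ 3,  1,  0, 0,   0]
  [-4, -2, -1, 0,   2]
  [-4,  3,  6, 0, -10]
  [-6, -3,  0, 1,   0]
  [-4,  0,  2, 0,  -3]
x^5 - 5*x^4 + 10*x^3 - 10*x^2 + 5*x - 1

Expanding det(x·I − A) (e.g. by cofactor expansion or by noting that A is similar to its Jordan form J, which has the same characteristic polynomial as A) gives
  χ_A(x) = x^5 - 5*x^4 + 10*x^3 - 10*x^2 + 5*x - 1
which factors as (x - 1)^5. The eigenvalues (with algebraic multiplicities) are λ = 1 with multiplicity 5.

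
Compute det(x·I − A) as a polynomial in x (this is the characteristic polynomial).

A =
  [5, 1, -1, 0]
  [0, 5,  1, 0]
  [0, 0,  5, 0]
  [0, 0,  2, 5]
x^4 - 20*x^3 + 150*x^2 - 500*x + 625

Expanding det(x·I − A) (e.g. by cofactor expansion or by noting that A is similar to its Jordan form J, which has the same characteristic polynomial as A) gives
  χ_A(x) = x^4 - 20*x^3 + 150*x^2 - 500*x + 625
which factors as (x - 5)^4. The eigenvalues (with algebraic multiplicities) are λ = 5 with multiplicity 4.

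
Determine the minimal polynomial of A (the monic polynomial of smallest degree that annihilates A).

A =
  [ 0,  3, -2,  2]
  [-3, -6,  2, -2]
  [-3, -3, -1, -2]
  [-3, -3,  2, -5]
x^2 + 6*x + 9

The characteristic polynomial is χ_A(x) = (x + 3)^4, so the eigenvalues are known. The minimal polynomial is
  m_A(x) = Π_λ (x − λ)^{k_λ}
where k_λ is the size of the *largest* Jordan block for λ (equivalently, the smallest k with (A − λI)^k v = 0 for every generalised eigenvector v of λ).

  λ = -3: largest Jordan block has size 2, contributing (x + 3)^2

So m_A(x) = (x + 3)^2 = x^2 + 6*x + 9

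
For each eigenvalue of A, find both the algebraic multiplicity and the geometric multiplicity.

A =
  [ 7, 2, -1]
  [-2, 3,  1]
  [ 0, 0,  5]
λ = 5: alg = 3, geom = 2

Step 1 — factor the characteristic polynomial to read off the algebraic multiplicities:
  χ_A(x) = (x - 5)^3

Step 2 — compute geometric multiplicities via the rank-nullity identity g(λ) = n − rank(A − λI):
  rank(A − (5)·I) = 1, so dim ker(A − (5)·I) = n − 1 = 2

Summary:
  λ = 5: algebraic multiplicity = 3, geometric multiplicity = 2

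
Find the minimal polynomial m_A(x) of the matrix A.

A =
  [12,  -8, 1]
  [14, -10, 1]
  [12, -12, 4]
x^3 - 6*x^2 + 32

The characteristic polynomial is χ_A(x) = (x - 4)^2*(x + 2), so the eigenvalues are known. The minimal polynomial is
  m_A(x) = Π_λ (x − λ)^{k_λ}
where k_λ is the size of the *largest* Jordan block for λ (equivalently, the smallest k with (A − λI)^k v = 0 for every generalised eigenvector v of λ).

  λ = -2: largest Jordan block has size 1, contributing (x + 2)
  λ = 4: largest Jordan block has size 2, contributing (x − 4)^2

So m_A(x) = (x - 4)^2*(x + 2) = x^3 - 6*x^2 + 32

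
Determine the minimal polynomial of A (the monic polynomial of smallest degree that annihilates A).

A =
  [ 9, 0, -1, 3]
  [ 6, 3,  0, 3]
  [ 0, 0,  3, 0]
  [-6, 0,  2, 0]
x^3 - 12*x^2 + 45*x - 54

The characteristic polynomial is χ_A(x) = (x - 6)*(x - 3)^3, so the eigenvalues are known. The minimal polynomial is
  m_A(x) = Π_λ (x − λ)^{k_λ}
where k_λ is the size of the *largest* Jordan block for λ (equivalently, the smallest k with (A − λI)^k v = 0 for every generalised eigenvector v of λ).

  λ = 3: largest Jordan block has size 2, contributing (x − 3)^2
  λ = 6: largest Jordan block has size 1, contributing (x − 6)

So m_A(x) = (x - 6)*(x - 3)^2 = x^3 - 12*x^2 + 45*x - 54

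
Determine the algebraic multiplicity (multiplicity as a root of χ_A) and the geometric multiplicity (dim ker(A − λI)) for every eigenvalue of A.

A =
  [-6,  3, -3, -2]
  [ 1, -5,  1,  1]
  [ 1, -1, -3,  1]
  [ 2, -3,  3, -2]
λ = -4: alg = 4, geom = 2

Step 1 — factor the characteristic polynomial to read off the algebraic multiplicities:
  χ_A(x) = (x + 4)^4

Step 2 — compute geometric multiplicities via the rank-nullity identity g(λ) = n − rank(A − λI):
  rank(A − (-4)·I) = 2, so dim ker(A − (-4)·I) = n − 2 = 2

Summary:
  λ = -4: algebraic multiplicity = 4, geometric multiplicity = 2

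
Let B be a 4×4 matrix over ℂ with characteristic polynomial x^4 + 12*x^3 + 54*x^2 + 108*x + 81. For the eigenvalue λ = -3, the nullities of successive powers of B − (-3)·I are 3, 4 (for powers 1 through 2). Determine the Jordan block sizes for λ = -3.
Block sizes for λ = -3: [2, 1, 1]

From the dimensions of kernels of powers, the number of Jordan blocks of size at least j is d_j − d_{j−1} where d_j = dim ker(N^j) (with d_0 = 0). Computing the differences gives [3, 1].
The number of blocks of size exactly k is (#blocks of size ≥ k) − (#blocks of size ≥ k + 1), so the partition is: 2 block(s) of size 1, 1 block(s) of size 2.
In nonincreasing order the block sizes are [2, 1, 1].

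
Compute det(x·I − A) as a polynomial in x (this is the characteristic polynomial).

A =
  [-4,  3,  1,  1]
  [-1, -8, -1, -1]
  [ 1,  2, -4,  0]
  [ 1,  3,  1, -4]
x^4 + 20*x^3 + 150*x^2 + 500*x + 625

Expanding det(x·I − A) (e.g. by cofactor expansion or by noting that A is similar to its Jordan form J, which has the same characteristic polynomial as A) gives
  χ_A(x) = x^4 + 20*x^3 + 150*x^2 + 500*x + 625
which factors as (x + 5)^4. The eigenvalues (with algebraic multiplicities) are λ = -5 with multiplicity 4.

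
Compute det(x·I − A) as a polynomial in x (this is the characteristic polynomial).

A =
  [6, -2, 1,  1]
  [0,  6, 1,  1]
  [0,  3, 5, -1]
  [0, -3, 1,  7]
x^4 - 24*x^3 + 216*x^2 - 864*x + 1296

Expanding det(x·I − A) (e.g. by cofactor expansion or by noting that A is similar to its Jordan form J, which has the same characteristic polynomial as A) gives
  χ_A(x) = x^4 - 24*x^3 + 216*x^2 - 864*x + 1296
which factors as (x - 6)^4. The eigenvalues (with algebraic multiplicities) are λ = 6 with multiplicity 4.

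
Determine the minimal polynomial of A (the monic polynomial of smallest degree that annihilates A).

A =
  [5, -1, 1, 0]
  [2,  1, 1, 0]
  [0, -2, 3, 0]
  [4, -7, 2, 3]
x^3 - 9*x^2 + 27*x - 27

The characteristic polynomial is χ_A(x) = (x - 3)^4, so the eigenvalues are known. The minimal polynomial is
  m_A(x) = Π_λ (x − λ)^{k_λ}
where k_λ is the size of the *largest* Jordan block for λ (equivalently, the smallest k with (A − λI)^k v = 0 for every generalised eigenvector v of λ).

  λ = 3: largest Jordan block has size 3, contributing (x − 3)^3

So m_A(x) = (x - 3)^3 = x^3 - 9*x^2 + 27*x - 27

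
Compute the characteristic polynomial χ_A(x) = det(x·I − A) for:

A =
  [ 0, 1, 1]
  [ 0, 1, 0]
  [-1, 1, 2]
x^3 - 3*x^2 + 3*x - 1

Expanding det(x·I − A) (e.g. by cofactor expansion or by noting that A is similar to its Jordan form J, which has the same characteristic polynomial as A) gives
  χ_A(x) = x^3 - 3*x^2 + 3*x - 1
which factors as (x - 1)^3. The eigenvalues (with algebraic multiplicities) are λ = 1 with multiplicity 3.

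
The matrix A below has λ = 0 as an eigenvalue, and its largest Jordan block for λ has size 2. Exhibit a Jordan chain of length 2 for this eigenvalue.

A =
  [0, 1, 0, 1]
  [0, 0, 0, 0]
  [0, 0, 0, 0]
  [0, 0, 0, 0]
A Jordan chain for λ = 0 of length 2:
v_1 = (1, 0, 0, 0)ᵀ
v_2 = (0, 1, 0, 0)ᵀ

Let N = A − (0)·I. We want v_2 with N^2 v_2 = 0 but N^1 v_2 ≠ 0; then v_{j-1} := N · v_j for j = 2, …, 2.

Pick v_2 = (0, 1, 0, 0)ᵀ.
Then v_1 = N · v_2 = (1, 0, 0, 0)ᵀ.

Sanity check: (A − (0)·I) v_1 = (0, 0, 0, 0)ᵀ = 0. ✓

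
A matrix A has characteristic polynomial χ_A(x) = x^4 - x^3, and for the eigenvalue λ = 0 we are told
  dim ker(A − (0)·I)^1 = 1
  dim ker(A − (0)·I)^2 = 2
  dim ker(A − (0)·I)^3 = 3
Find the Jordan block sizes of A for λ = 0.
Block sizes for λ = 0: [3]

From the dimensions of kernels of powers, the number of Jordan blocks of size at least j is d_j − d_{j−1} where d_j = dim ker(N^j) (with d_0 = 0). Computing the differences gives [1, 1, 1].
The number of blocks of size exactly k is (#blocks of size ≥ k) − (#blocks of size ≥ k + 1), so the partition is: 1 block(s) of size 3.
In nonincreasing order the block sizes are [3].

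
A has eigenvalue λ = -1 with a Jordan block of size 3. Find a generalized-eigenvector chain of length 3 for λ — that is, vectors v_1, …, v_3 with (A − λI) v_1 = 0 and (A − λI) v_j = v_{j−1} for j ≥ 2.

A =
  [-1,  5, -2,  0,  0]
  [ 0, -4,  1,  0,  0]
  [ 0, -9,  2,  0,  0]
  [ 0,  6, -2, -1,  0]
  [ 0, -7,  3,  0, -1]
A Jordan chain for λ = -1 of length 3:
v_1 = (3, 0, 0, 0, -6)ᵀ
v_2 = (5, -3, -9, 6, -7)ᵀ
v_3 = (0, 1, 0, 0, 0)ᵀ

Let N = A − (-1)·I. We want v_3 with N^3 v_3 = 0 but N^2 v_3 ≠ 0; then v_{j-1} := N · v_j for j = 3, …, 2.

Pick v_3 = (0, 1, 0, 0, 0)ᵀ.
Then v_2 = N · v_3 = (5, -3, -9, 6, -7)ᵀ.
Then v_1 = N · v_2 = (3, 0, 0, 0, -6)ᵀ.

Sanity check: (A − (-1)·I) v_1 = (0, 0, 0, 0, 0)ᵀ = 0. ✓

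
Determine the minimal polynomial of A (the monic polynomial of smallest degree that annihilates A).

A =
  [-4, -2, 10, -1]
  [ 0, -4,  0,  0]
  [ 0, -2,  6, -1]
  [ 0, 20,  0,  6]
x^3 - 8*x^2 - 12*x + 144

The characteristic polynomial is χ_A(x) = (x - 6)^2*(x + 4)^2, so the eigenvalues are known. The minimal polynomial is
  m_A(x) = Π_λ (x − λ)^{k_λ}
where k_λ is the size of the *largest* Jordan block for λ (equivalently, the smallest k with (A − λI)^k v = 0 for every generalised eigenvector v of λ).

  λ = -4: largest Jordan block has size 1, contributing (x + 4)
  λ = 6: largest Jordan block has size 2, contributing (x − 6)^2

So m_A(x) = (x - 6)^2*(x + 4) = x^3 - 8*x^2 - 12*x + 144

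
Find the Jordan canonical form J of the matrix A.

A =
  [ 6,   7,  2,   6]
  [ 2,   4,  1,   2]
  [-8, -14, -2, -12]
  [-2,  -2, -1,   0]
J_3(2) ⊕ J_1(2)

The characteristic polynomial is
  det(x·I − A) = x^4 - 8*x^3 + 24*x^2 - 32*x + 16 = (x - 2)^4

Eigenvalues and multiplicities (the geometric multiplicity of λ is n − rank(A − λI), which equals the number of Jordan blocks for λ):
  λ = 2: algebraic multiplicity = 4, geometric multiplicity = 2

Determining the block sizes for each eigenvalue:
  λ = 2: with am = 4 and gm = 2, the partition is not yet determined (e.g. several partitions of 4 into 2 parts exist). Let N = A − (2)·I. Computing rank(N^1) = 2, rank(N^2) = 1, rank(N^3) = 0; the number of blocks of size ≥ j is rank(N^{j−1}) − rank(N^j), giving [2, 1, 1]. So we have 1 block(s) of size 3, 1 block(s) of size 1 → block sizes [3, 1]

Assembling the blocks gives a Jordan form
J =
  [2, 1, 0, 0]
  [0, 2, 1, 0]
  [0, 0, 2, 0]
  [0, 0, 0, 2]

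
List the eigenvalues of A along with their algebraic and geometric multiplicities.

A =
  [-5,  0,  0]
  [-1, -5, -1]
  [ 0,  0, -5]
λ = -5: alg = 3, geom = 2

Step 1 — factor the characteristic polynomial to read off the algebraic multiplicities:
  χ_A(x) = (x + 5)^3

Step 2 — compute geometric multiplicities via the rank-nullity identity g(λ) = n − rank(A − λI):
  rank(A − (-5)·I) = 1, so dim ker(A − (-5)·I) = n − 1 = 2

Summary:
  λ = -5: algebraic multiplicity = 3, geometric multiplicity = 2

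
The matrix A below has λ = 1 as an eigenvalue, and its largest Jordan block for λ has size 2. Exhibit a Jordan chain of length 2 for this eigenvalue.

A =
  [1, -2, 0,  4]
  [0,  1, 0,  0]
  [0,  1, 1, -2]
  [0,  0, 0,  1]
A Jordan chain for λ = 1 of length 2:
v_1 = (-2, 0, 1, 0)ᵀ
v_2 = (0, 1, 0, 0)ᵀ

Let N = A − (1)·I. We want v_2 with N^2 v_2 = 0 but N^1 v_2 ≠ 0; then v_{j-1} := N · v_j for j = 2, …, 2.

Pick v_2 = (0, 1, 0, 0)ᵀ.
Then v_1 = N · v_2 = (-2, 0, 1, 0)ᵀ.

Sanity check: (A − (1)·I) v_1 = (0, 0, 0, 0)ᵀ = 0. ✓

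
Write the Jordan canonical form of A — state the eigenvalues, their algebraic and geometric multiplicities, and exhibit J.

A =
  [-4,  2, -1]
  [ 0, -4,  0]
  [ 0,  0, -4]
J_2(-4) ⊕ J_1(-4)

The characteristic polynomial is
  det(x·I − A) = x^3 + 12*x^2 + 48*x + 64 = (x + 4)^3

Eigenvalues and multiplicities (the geometric multiplicity of λ is n − rank(A − λI), which equals the number of Jordan blocks for λ):
  λ = -4: algebraic multiplicity = 3, geometric multiplicity = 2

Determining the block sizes for each eigenvalue:
  λ = -4: 2 blocks summing to 3 forces exactly one block of size 2 and the rest size 1 → block sizes [2, 1]

Assembling the blocks gives a Jordan form
J =
  [-4,  1,  0]
  [ 0, -4,  0]
  [ 0,  0, -4]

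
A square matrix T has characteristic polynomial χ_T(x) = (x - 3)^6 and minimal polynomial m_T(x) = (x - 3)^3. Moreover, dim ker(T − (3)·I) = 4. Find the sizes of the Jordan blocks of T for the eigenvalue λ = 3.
Block sizes for λ = 3: [3, 1, 1, 1]

Step 1 — from the characteristic polynomial, algebraic multiplicity of λ = 3 is 6. From dim ker(T − (3)·I) = 4, there are exactly 4 Jordan blocks for λ = 3.
Step 2 — from the minimal polynomial, the factor (x − 3)^3 tells us the largest block for λ = 3 has size 3.
Step 3 — with total size 6, 4 blocks, and largest block 3, the block sizes (in nonincreasing order) are [3, 1, 1, 1].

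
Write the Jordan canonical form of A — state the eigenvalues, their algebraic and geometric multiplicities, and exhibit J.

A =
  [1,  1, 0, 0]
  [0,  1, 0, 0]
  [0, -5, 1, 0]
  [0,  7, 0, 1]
J_2(1) ⊕ J_1(1) ⊕ J_1(1)

The characteristic polynomial is
  det(x·I − A) = x^4 - 4*x^3 + 6*x^2 - 4*x + 1 = (x - 1)^4

Eigenvalues and multiplicities (the geometric multiplicity of λ is n − rank(A − λI), which equals the number of Jordan blocks for λ):
  λ = 1: algebraic multiplicity = 4, geometric multiplicity = 3

Determining the block sizes for each eigenvalue:
  λ = 1: 3 blocks summing to 4 forces exactly one block of size 2 and the rest size 1 → block sizes [2, 1, 1]

Assembling the blocks gives a Jordan form
J =
  [1, 1, 0, 0]
  [0, 1, 0, 0]
  [0, 0, 1, 0]
  [0, 0, 0, 1]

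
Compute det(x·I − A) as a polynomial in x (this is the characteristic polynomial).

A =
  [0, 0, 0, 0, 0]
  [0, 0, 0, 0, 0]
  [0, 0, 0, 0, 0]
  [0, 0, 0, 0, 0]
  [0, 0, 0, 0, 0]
x^5

Expanding det(x·I − A) (e.g. by cofactor expansion or by noting that A is similar to its Jordan form J, which has the same characteristic polynomial as A) gives
  χ_A(x) = x^5
which factors as x^5. The eigenvalues (with algebraic multiplicities) are λ = 0 with multiplicity 5.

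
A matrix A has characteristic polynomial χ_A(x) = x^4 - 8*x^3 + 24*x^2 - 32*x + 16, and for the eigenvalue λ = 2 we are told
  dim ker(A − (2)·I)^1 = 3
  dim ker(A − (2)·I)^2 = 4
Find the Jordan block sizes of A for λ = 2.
Block sizes for λ = 2: [2, 1, 1]

From the dimensions of kernels of powers, the number of Jordan blocks of size at least j is d_j − d_{j−1} where d_j = dim ker(N^j) (with d_0 = 0). Computing the differences gives [3, 1].
The number of blocks of size exactly k is (#blocks of size ≥ k) − (#blocks of size ≥ k + 1), so the partition is: 2 block(s) of size 1, 1 block(s) of size 2.
In nonincreasing order the block sizes are [2, 1, 1].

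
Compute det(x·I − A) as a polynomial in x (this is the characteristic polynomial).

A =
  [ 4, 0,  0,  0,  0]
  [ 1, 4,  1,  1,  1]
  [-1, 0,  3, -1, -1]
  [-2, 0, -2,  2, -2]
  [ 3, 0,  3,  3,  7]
x^5 - 20*x^4 + 160*x^3 - 640*x^2 + 1280*x - 1024

Expanding det(x·I − A) (e.g. by cofactor expansion or by noting that A is similar to its Jordan form J, which has the same characteristic polynomial as A) gives
  χ_A(x) = x^5 - 20*x^4 + 160*x^3 - 640*x^2 + 1280*x - 1024
which factors as (x - 4)^5. The eigenvalues (with algebraic multiplicities) are λ = 4 with multiplicity 5.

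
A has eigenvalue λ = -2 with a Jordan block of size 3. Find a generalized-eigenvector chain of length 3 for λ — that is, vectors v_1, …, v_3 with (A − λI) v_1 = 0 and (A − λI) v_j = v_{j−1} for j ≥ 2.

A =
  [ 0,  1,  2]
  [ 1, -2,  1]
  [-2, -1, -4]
A Jordan chain for λ = -2 of length 3:
v_1 = (1, 0, -1)ᵀ
v_2 = (2, 1, -2)ᵀ
v_3 = (1, 0, 0)ᵀ

Let N = A − (-2)·I. We want v_3 with N^3 v_3 = 0 but N^2 v_3 ≠ 0; then v_{j-1} := N · v_j for j = 3, …, 2.

Pick v_3 = (1, 0, 0)ᵀ.
Then v_2 = N · v_3 = (2, 1, -2)ᵀ.
Then v_1 = N · v_2 = (1, 0, -1)ᵀ.

Sanity check: (A − (-2)·I) v_1 = (0, 0, 0)ᵀ = 0. ✓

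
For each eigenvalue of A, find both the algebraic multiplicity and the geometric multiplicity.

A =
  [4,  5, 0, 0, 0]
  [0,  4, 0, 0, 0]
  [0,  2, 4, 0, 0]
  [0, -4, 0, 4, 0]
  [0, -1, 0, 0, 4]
λ = 4: alg = 5, geom = 4

Step 1 — factor the characteristic polynomial to read off the algebraic multiplicities:
  χ_A(x) = (x - 4)^5

Step 2 — compute geometric multiplicities via the rank-nullity identity g(λ) = n − rank(A − λI):
  rank(A − (4)·I) = 1, so dim ker(A − (4)·I) = n − 1 = 4

Summary:
  λ = 4: algebraic multiplicity = 5, geometric multiplicity = 4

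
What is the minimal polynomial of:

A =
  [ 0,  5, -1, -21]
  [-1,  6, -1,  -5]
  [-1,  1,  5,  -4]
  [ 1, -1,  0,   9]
x^2 - 10*x + 25

The characteristic polynomial is χ_A(x) = (x - 5)^4, so the eigenvalues are known. The minimal polynomial is
  m_A(x) = Π_λ (x − λ)^{k_λ}
where k_λ is the size of the *largest* Jordan block for λ (equivalently, the smallest k with (A − λI)^k v = 0 for every generalised eigenvector v of λ).

  λ = 5: largest Jordan block has size 2, contributing (x − 5)^2

So m_A(x) = (x - 5)^2 = x^2 - 10*x + 25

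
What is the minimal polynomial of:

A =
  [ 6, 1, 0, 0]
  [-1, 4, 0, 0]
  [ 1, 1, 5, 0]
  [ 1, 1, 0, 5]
x^2 - 10*x + 25

The characteristic polynomial is χ_A(x) = (x - 5)^4, so the eigenvalues are known. The minimal polynomial is
  m_A(x) = Π_λ (x − λ)^{k_λ}
where k_λ is the size of the *largest* Jordan block for λ (equivalently, the smallest k with (A − λI)^k v = 0 for every generalised eigenvector v of λ).

  λ = 5: largest Jordan block has size 2, contributing (x − 5)^2

So m_A(x) = (x - 5)^2 = x^2 - 10*x + 25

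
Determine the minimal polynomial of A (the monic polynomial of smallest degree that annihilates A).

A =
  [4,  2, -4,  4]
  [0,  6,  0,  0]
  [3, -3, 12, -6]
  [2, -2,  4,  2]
x^2 - 12*x + 36

The characteristic polynomial is χ_A(x) = (x - 6)^4, so the eigenvalues are known. The minimal polynomial is
  m_A(x) = Π_λ (x − λ)^{k_λ}
where k_λ is the size of the *largest* Jordan block for λ (equivalently, the smallest k with (A − λI)^k v = 0 for every generalised eigenvector v of λ).

  λ = 6: largest Jordan block has size 2, contributing (x − 6)^2

So m_A(x) = (x - 6)^2 = x^2 - 12*x + 36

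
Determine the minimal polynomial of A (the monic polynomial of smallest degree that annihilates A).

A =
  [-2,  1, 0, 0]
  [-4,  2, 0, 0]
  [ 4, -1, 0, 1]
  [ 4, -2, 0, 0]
x^2

The characteristic polynomial is χ_A(x) = x^4, so the eigenvalues are known. The minimal polynomial is
  m_A(x) = Π_λ (x − λ)^{k_λ}
where k_λ is the size of the *largest* Jordan block for λ (equivalently, the smallest k with (A − λI)^k v = 0 for every generalised eigenvector v of λ).

  λ = 0: largest Jordan block has size 2, contributing (x − 0)^2

So m_A(x) = x^2 = x^2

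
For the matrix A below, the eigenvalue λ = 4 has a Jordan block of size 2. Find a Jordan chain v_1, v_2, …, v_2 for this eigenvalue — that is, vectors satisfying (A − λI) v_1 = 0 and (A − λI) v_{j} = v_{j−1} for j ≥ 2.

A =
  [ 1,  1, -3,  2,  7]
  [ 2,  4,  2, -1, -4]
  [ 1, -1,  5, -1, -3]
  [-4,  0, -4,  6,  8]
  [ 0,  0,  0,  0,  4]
A Jordan chain for λ = 4 of length 2:
v_1 = (-3, 2, 1, -4, 0)ᵀ
v_2 = (1, 0, 0, 0, 0)ᵀ

Let N = A − (4)·I. We want v_2 with N^2 v_2 = 0 but N^1 v_2 ≠ 0; then v_{j-1} := N · v_j for j = 2, …, 2.

Pick v_2 = (1, 0, 0, 0, 0)ᵀ.
Then v_1 = N · v_2 = (-3, 2, 1, -4, 0)ᵀ.

Sanity check: (A − (4)·I) v_1 = (0, 0, 0, 0, 0)ᵀ = 0. ✓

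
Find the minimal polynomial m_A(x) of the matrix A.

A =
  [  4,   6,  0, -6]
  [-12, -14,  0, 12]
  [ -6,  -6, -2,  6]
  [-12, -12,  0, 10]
x^2 - 2*x - 8

The characteristic polynomial is χ_A(x) = (x - 4)*(x + 2)^3, so the eigenvalues are known. The minimal polynomial is
  m_A(x) = Π_λ (x − λ)^{k_λ}
where k_λ is the size of the *largest* Jordan block for λ (equivalently, the smallest k with (A − λI)^k v = 0 for every generalised eigenvector v of λ).

  λ = -2: largest Jordan block has size 1, contributing (x + 2)
  λ = 4: largest Jordan block has size 1, contributing (x − 4)

So m_A(x) = (x - 4)*(x + 2) = x^2 - 2*x - 8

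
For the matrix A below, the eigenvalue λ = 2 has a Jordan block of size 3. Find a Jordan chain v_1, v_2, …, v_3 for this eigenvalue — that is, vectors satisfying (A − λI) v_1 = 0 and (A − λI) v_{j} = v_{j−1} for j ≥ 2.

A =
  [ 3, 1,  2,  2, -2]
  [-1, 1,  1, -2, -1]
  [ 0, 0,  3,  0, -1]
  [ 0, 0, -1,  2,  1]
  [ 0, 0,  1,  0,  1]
A Jordan chain for λ = 2 of length 3:
v_1 = (1, -1, 0, 0, 0)ᵀ
v_2 = (2, 1, 1, -1, 1)ᵀ
v_3 = (0, 0, 1, 0, 0)ᵀ

Let N = A − (2)·I. We want v_3 with N^3 v_3 = 0 but N^2 v_3 ≠ 0; then v_{j-1} := N · v_j for j = 3, …, 2.

Pick v_3 = (0, 0, 1, 0, 0)ᵀ.
Then v_2 = N · v_3 = (2, 1, 1, -1, 1)ᵀ.
Then v_1 = N · v_2 = (1, -1, 0, 0, 0)ᵀ.

Sanity check: (A − (2)·I) v_1 = (0, 0, 0, 0, 0)ᵀ = 0. ✓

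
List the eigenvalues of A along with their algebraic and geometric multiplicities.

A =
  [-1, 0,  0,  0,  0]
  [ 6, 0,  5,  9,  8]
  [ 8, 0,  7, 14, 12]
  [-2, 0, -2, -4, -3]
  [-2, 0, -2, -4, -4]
λ = -1: alg = 2, geom = 2; λ = 0: alg = 3, geom = 1

Step 1 — factor the characteristic polynomial to read off the algebraic multiplicities:
  χ_A(x) = x^3*(x + 1)^2

Step 2 — compute geometric multiplicities via the rank-nullity identity g(λ) = n − rank(A − λI):
  rank(A − (-1)·I) = 3, so dim ker(A − (-1)·I) = n − 3 = 2
  rank(A − (0)·I) = 4, so dim ker(A − (0)·I) = n − 4 = 1

Summary:
  λ = -1: algebraic multiplicity = 2, geometric multiplicity = 2
  λ = 0: algebraic multiplicity = 3, geometric multiplicity = 1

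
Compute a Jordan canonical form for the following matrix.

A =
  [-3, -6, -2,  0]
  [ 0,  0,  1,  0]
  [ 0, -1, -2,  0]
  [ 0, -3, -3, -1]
J_1(-3) ⊕ J_2(-1) ⊕ J_1(-1)

The characteristic polynomial is
  det(x·I − A) = x^4 + 6*x^3 + 12*x^2 + 10*x + 3 = (x + 1)^3*(x + 3)

Eigenvalues and multiplicities (the geometric multiplicity of λ is n − rank(A − λI), which equals the number of Jordan blocks for λ):
  λ = -3: algebraic multiplicity = 1, geometric multiplicity = 1
  λ = -1: algebraic multiplicity = 3, geometric multiplicity = 2

Determining the block sizes for each eigenvalue:
  λ = -3: one block (gm = 1), so the single block has size am = 1 → block sizes [1]
  λ = -1: 2 blocks summing to 3 forces exactly one block of size 2 and the rest size 1 → block sizes [2, 1]

Assembling the blocks gives a Jordan form
J =
  [-3,  0,  0,  0]
  [ 0, -1,  1,  0]
  [ 0,  0, -1,  0]
  [ 0,  0,  0, -1]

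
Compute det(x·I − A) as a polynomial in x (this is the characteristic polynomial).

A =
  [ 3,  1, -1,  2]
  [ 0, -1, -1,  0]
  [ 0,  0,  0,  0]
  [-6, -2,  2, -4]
x^4 + 2*x^3 + x^2

Expanding det(x·I − A) (e.g. by cofactor expansion or by noting that A is similar to its Jordan form J, which has the same characteristic polynomial as A) gives
  χ_A(x) = x^4 + 2*x^3 + x^2
which factors as x^2*(x + 1)^2. The eigenvalues (with algebraic multiplicities) are λ = -1 with multiplicity 2, λ = 0 with multiplicity 2.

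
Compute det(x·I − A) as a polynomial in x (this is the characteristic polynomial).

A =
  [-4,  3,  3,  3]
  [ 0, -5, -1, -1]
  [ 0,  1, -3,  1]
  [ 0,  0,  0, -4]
x^4 + 16*x^3 + 96*x^2 + 256*x + 256

Expanding det(x·I − A) (e.g. by cofactor expansion or by noting that A is similar to its Jordan form J, which has the same characteristic polynomial as A) gives
  χ_A(x) = x^4 + 16*x^3 + 96*x^2 + 256*x + 256
which factors as (x + 4)^4. The eigenvalues (with algebraic multiplicities) are λ = -4 with multiplicity 4.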